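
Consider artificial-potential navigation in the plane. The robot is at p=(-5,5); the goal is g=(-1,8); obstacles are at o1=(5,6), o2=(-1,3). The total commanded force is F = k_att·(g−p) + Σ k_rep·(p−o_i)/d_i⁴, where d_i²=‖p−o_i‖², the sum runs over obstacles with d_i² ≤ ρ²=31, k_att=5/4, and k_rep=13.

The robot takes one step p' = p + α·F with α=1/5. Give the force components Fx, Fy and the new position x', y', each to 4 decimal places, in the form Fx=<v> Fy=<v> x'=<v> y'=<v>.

Fx=4.8700 Fy=3.8150 x'=-4.0260 y'=5.7630

F_att = 5/4·(g−p) = 5/4·(4,3) = (5.0000,3.7500)
o1: d²=101 > ρ²=31 → inactive
o2: d²=20 ≤ ρ²=31; F_rep = 13·(-4,2)/20² = (-0.1300,0.0650)
F = F_att + ΣF_rep = (4.8700,3.8150)
p' = p + 1/5·F = (-4.0260,5.7630)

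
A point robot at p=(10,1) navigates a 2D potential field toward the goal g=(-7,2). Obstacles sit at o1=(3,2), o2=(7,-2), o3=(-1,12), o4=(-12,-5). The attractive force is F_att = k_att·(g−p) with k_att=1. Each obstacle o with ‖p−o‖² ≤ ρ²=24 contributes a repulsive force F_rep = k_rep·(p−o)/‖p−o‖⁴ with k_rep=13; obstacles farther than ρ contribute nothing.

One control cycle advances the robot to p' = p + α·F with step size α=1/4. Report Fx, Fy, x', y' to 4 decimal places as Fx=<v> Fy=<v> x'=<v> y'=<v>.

F_att = 1·(g−p) = 1·(-17,1) = (-17.0000,1.0000)
o1: d²=50 > ρ²=24 → inactive
o2: d²=18 ≤ ρ²=24; F_rep = 13·(3,3)/18² = (0.1204,0.1204)
o3: d²=242 > ρ²=24 → inactive
o4: d²=520 > ρ²=24 → inactive
F = F_att + ΣF_rep = (-16.8796,1.1204)
p' = p + 1/4·F = (5.7801,1.2801)

Fx=-16.8796 Fy=1.1204 x'=5.7801 y'=1.2801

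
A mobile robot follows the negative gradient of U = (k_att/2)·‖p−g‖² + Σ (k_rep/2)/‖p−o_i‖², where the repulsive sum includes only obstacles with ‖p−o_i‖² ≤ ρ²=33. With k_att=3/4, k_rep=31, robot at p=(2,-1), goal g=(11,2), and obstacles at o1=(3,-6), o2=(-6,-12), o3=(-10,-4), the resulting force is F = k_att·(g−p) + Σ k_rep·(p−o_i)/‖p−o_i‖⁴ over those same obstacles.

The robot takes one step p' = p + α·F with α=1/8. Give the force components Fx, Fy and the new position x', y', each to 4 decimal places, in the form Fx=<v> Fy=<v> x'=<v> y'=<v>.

Fx=6.7041 Fy=2.4793 x'=2.8380 y'=-0.6901

F_att = 3/4·(g−p) = 3/4·(9,3) = (6.7500,2.2500)
o1: d²=26 ≤ ρ²=33; F_rep = 31·(-1,5)/26² = (-0.0459,0.2293)
o2: d²=185 > ρ²=33 → inactive
o3: d²=153 > ρ²=33 → inactive
F = F_att + ΣF_rep = (6.7041,2.4793)
p' = p + 1/8·F = (2.8380,-0.6901)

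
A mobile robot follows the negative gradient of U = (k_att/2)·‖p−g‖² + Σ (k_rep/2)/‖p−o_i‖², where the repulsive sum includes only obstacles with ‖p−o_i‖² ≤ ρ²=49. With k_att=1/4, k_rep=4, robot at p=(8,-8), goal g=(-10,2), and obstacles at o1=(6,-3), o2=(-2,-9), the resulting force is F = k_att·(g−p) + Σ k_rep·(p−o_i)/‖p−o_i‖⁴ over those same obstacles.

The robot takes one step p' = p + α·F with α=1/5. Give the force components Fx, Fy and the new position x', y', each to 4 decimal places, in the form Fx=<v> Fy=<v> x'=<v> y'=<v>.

Fx=-4.4905 Fy=2.4762 x'=7.1019 y'=-7.5048

F_att = 1/4·(g−p) = 1/4·(-18,10) = (-4.5000,2.5000)
o1: d²=29 ≤ ρ²=49; F_rep = 4·(2,-5)/29² = (0.0095,-0.0238)
o2: d²=101 > ρ²=49 → inactive
F = F_att + ΣF_rep = (-4.4905,2.4762)
p' = p + 1/5·F = (7.1019,-7.5048)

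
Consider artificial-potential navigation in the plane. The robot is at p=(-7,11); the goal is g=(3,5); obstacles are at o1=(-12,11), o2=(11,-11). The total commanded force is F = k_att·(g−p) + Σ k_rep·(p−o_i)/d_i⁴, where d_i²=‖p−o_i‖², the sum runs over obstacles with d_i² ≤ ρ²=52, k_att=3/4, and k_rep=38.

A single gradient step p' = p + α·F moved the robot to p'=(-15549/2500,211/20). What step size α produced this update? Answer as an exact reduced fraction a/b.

α = 1/10

F_att = 3/4·(g−p) = 3/4·(10,-6) = (7.5000,-4.5000)
o1: d²=25 ≤ ρ²=52; F_rep = 38·(5,0)/25² = (0.3040,0.0000)
o2: d²=808 > ρ²=52 → inactive
F = F_att + ΣF_rep = (7.8040,-4.5000)
Δp = p'−p = (0.7804,-0.4500); α = Δx/Fx = (1951/2500) / (1951/250) = 1/10
check: Δy/Fy = (-9/20) / (-9/2) = 1/10 ✓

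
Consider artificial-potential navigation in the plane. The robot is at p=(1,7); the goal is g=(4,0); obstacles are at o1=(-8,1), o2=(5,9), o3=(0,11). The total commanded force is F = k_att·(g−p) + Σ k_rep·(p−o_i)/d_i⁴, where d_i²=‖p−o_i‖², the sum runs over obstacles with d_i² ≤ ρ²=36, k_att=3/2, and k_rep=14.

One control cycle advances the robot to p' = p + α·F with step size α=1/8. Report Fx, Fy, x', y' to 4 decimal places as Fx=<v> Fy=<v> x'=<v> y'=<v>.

F_att = 3/2·(g−p) = 3/2·(3,-7) = (4.5000,-10.5000)
o1: d²=117 > ρ²=36 → inactive
o2: d²=20 ≤ ρ²=36; F_rep = 14·(-4,-2)/20² = (-0.1400,-0.0700)
o3: d²=17 ≤ ρ²=36; F_rep = 14·(1,-4)/17² = (0.0484,-0.1938)
F = F_att + ΣF_rep = (4.4084,-10.7638)
p' = p + 1/8·F = (1.5511,5.6545)

Fx=4.4084 Fy=-10.7638 x'=1.5511 y'=5.6545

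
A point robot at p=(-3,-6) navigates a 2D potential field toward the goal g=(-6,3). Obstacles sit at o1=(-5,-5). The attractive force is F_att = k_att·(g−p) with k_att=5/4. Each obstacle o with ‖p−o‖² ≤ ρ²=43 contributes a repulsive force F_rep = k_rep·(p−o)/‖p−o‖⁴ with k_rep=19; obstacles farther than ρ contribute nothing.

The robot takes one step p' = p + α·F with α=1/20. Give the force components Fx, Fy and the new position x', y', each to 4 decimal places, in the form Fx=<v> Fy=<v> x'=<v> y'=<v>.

Fx=-2.2300 Fy=10.4900 x'=-3.1115 y'=-5.4755

F_att = 5/4·(g−p) = 5/4·(-3,9) = (-3.7500,11.2500)
o1: d²=5 ≤ ρ²=43; F_rep = 19·(2,-1)/5² = (1.5200,-0.7600)
F = F_att + ΣF_rep = (-2.2300,10.4900)
p' = p + 1/20·F = (-3.1115,-5.4755)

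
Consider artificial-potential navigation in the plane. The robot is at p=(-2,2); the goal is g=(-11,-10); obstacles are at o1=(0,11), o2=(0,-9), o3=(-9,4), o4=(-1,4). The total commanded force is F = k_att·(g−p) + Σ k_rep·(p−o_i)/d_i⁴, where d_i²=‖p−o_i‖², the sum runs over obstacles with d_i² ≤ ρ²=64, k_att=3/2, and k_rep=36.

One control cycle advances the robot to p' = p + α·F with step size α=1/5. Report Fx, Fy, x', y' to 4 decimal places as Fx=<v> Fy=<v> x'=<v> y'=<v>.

Fx=-14.8503 Fy=-20.9056 x'=-4.9701 y'=-2.1811

F_att = 3/2·(g−p) = 3/2·(-9,-12) = (-13.5000,-18.0000)
o1: d²=85 > ρ²=64 → inactive
o2: d²=125 > ρ²=64 → inactive
o3: d²=53 ≤ ρ²=64; F_rep = 36·(7,-2)/53² = (0.0897,-0.0256)
o4: d²=5 ≤ ρ²=64; F_rep = 36·(-1,-2)/5² = (-1.4400,-2.8800)
F = F_att + ΣF_rep = (-14.8503,-20.9056)
p' = p + 1/5·F = (-4.9701,-2.1811)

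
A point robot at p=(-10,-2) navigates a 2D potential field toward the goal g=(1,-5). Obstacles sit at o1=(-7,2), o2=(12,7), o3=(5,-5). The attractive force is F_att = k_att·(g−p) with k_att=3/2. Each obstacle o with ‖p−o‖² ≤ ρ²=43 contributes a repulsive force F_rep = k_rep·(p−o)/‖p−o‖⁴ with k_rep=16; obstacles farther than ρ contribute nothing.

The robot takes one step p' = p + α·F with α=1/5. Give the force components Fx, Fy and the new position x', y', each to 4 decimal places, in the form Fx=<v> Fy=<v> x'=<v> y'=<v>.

F_att = 3/2·(g−p) = 3/2·(11,-3) = (16.5000,-4.5000)
o1: d²=25 ≤ ρ²=43; F_rep = 16·(-3,-4)/25² = (-0.0768,-0.1024)
o2: d²=565 > ρ²=43 → inactive
o3: d²=234 > ρ²=43 → inactive
F = F_att + ΣF_rep = (16.4232,-4.6024)
p' = p + 1/5·F = (-6.7154,-2.9205)

Fx=16.4232 Fy=-4.6024 x'=-6.7154 y'=-2.9205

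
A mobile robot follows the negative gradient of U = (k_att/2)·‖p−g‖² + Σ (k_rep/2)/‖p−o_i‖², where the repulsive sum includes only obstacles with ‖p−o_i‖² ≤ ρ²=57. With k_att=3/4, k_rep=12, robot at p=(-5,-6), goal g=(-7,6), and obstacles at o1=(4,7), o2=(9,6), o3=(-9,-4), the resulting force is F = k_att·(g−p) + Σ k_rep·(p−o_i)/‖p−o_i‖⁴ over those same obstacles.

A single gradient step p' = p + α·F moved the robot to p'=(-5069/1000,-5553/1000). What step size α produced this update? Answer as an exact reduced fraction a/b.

α = 1/20

F_att = 3/4·(g−p) = 3/4·(-2,12) = (-1.5000,9.0000)
o1: d²=250 > ρ²=57 → inactive
o2: d²=340 > ρ²=57 → inactive
o3: d²=20 ≤ ρ²=57; F_rep = 12·(4,-2)/20² = (0.1200,-0.0600)
F = F_att + ΣF_rep = (-1.3800,8.9400)
Δp = p'−p = (-0.0690,0.4470); α = Δx/Fx = (-69/1000) / (-69/50) = 1/20
check: Δy/Fy = (447/1000) / (447/50) = 1/20 ✓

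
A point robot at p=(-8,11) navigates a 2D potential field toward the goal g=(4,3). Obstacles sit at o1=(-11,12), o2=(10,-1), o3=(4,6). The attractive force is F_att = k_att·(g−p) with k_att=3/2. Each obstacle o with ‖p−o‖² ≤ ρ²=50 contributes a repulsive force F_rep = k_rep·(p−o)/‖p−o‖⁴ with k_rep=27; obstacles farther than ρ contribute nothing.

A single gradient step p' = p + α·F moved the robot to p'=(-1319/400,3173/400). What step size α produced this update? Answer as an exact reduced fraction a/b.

F_att = 3/2·(g−p) = 3/2·(12,-8) = (18.0000,-12.0000)
o1: d²=10 ≤ ρ²=50; F_rep = 27·(3,-1)/10² = (0.8100,-0.2700)
o2: d²=468 > ρ²=50 → inactive
o3: d²=169 > ρ²=50 → inactive
F = F_att + ΣF_rep = (18.8100,-12.2700)
Δp = p'−p = (4.7025,-3.0675); α = Δx/Fx = (1881/400) / (1881/100) = 1/4
check: Δy/Fy = (-1227/400) / (-1227/100) = 1/4 ✓

α = 1/4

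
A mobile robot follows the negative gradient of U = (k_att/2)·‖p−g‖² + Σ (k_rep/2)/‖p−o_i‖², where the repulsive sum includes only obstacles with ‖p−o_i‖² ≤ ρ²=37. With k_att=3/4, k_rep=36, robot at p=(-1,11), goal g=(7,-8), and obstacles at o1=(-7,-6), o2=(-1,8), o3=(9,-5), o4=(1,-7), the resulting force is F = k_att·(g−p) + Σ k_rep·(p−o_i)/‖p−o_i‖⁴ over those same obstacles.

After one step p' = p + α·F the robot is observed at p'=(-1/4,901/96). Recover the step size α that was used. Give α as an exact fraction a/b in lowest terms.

α = 1/8

F_att = 3/4·(g−p) = 3/4·(8,-19) = (6.0000,-14.2500)
o1: d²=325 > ρ²=37 → inactive
o2: d²=9 ≤ ρ²=37; F_rep = 36·(0,3)/9² = (0.0000,1.3333)
o3: d²=356 > ρ²=37 → inactive
o4: d²=328 > ρ²=37 → inactive
F = F_att + ΣF_rep = (6.0000,-12.9167)
Δp = p'−p = (0.7500,-1.6146); α = Δx/Fx = (3/4) / (6) = 1/8
check: Δy/Fy = (-155/96) / (-155/12) = 1/8 ✓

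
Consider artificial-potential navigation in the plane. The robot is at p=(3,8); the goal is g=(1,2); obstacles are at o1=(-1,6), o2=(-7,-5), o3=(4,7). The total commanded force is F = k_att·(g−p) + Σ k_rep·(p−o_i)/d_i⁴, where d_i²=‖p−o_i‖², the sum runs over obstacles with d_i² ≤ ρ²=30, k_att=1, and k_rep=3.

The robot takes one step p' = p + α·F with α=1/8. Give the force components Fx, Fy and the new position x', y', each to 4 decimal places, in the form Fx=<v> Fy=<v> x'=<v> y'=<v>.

F_att = 1·(g−p) = 1·(-2,-6) = (-2.0000,-6.0000)
o1: d²=20 ≤ ρ²=30; F_rep = 3·(4,2)/20² = (0.0300,0.0150)
o2: d²=269 > ρ²=30 → inactive
o3: d²=2 ≤ ρ²=30; F_rep = 3·(-1,1)/2² = (-0.7500,0.7500)
F = F_att + ΣF_rep = (-2.7200,-5.2350)
p' = p + 1/8·F = (2.6600,7.3456)

Fx=-2.7200 Fy=-5.2350 x'=2.6600 y'=7.3456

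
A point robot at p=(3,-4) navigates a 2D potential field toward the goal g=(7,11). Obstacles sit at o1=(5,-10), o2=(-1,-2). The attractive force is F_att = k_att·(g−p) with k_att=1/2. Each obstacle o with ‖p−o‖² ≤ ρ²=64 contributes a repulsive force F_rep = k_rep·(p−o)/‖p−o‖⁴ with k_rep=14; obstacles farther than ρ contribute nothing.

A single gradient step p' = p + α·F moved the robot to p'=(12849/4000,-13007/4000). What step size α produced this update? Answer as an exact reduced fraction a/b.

α = 1/10

F_att = 1/2·(g−p) = 1/2·(4,15) = (2.0000,7.5000)
o1: d²=40 ≤ ρ²=64; F_rep = 14·(-2,6)/40² = (-0.0175,0.0525)
o2: d²=20 ≤ ρ²=64; F_rep = 14·(4,-2)/20² = (0.1400,-0.0700)
F = F_att + ΣF_rep = (2.1225,7.4825)
Δp = p'−p = (0.2122,0.7482); α = Δx/Fx = (849/4000) / (849/400) = 1/10
check: Δy/Fy = (2993/4000) / (2993/400) = 1/10 ✓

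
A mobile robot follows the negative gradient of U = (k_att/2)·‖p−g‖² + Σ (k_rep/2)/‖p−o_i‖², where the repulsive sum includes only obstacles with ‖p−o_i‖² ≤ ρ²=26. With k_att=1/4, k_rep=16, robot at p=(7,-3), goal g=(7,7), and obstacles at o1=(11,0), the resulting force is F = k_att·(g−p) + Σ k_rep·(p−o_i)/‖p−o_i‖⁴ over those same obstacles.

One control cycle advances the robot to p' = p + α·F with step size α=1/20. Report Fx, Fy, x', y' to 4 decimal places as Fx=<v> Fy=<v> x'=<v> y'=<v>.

Fx=-0.1024 Fy=2.4232 x'=6.9949 y'=-2.8788

F_att = 1/4·(g−p) = 1/4·(0,10) = (0.0000,2.5000)
o1: d²=25 ≤ ρ²=26; F_rep = 16·(-4,-3)/25² = (-0.1024,-0.0768)
F = F_att + ΣF_rep = (-0.1024,2.4232)
p' = p + 1/20·F = (6.9949,-2.8788)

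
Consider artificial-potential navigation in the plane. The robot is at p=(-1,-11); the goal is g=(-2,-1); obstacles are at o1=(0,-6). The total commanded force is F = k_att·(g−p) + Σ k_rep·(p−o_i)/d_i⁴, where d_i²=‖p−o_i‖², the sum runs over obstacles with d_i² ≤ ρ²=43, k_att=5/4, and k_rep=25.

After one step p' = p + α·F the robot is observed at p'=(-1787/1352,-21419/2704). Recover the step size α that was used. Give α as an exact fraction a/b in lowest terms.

α = 1/4

F_att = 5/4·(g−p) = 5/4·(-1,10) = (-1.2500,12.5000)
o1: d²=26 ≤ ρ²=43; F_rep = 25·(-1,-5)/26² = (-0.0370,-0.1849)
F = F_att + ΣF_rep = (-1.2870,12.3151)
Δp = p'−p = (-0.3217,3.0788); α = Δx/Fx = (-435/1352) / (-435/338) = 1/4
check: Δy/Fy = (8325/2704) / (8325/676) = 1/4 ✓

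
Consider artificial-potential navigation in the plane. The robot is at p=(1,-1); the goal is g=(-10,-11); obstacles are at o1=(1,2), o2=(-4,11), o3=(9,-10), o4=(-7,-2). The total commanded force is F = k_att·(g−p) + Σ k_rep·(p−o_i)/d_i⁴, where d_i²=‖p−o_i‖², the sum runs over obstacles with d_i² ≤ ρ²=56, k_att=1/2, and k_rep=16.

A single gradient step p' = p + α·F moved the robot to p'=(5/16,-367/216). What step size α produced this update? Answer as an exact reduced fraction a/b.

F_att = 1/2·(g−p) = 1/2·(-11,-10) = (-5.5000,-5.0000)
o1: d²=9 ≤ ρ²=56; F_rep = 16·(0,-3)/9² = (0.0000,-0.5926)
o2: d²=169 > ρ²=56 → inactive
o3: d²=145 > ρ²=56 → inactive
o4: d²=65 > ρ²=56 → inactive
F = F_att + ΣF_rep = (-5.5000,-5.5926)
Δp = p'−p = (-0.6875,-0.6991); α = Δx/Fx = (-11/16) / (-11/2) = 1/8
check: Δy/Fy = (-151/216) / (-151/27) = 1/8 ✓

α = 1/8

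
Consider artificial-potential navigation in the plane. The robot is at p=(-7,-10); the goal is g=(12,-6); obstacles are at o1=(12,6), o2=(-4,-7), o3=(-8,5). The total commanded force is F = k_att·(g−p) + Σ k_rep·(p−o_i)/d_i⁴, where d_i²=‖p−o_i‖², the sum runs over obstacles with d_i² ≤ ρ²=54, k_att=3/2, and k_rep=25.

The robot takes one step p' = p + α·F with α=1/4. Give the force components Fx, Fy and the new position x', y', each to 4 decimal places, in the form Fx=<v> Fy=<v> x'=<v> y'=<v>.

F_att = 3/2·(g−p) = 3/2·(19,4) = (28.5000,6.0000)
o1: d²=617 > ρ²=54 → inactive
o2: d²=18 ≤ ρ²=54; F_rep = 25·(-3,-3)/18² = (-0.2315,-0.2315)
o3: d²=226 > ρ²=54 → inactive
F = F_att + ΣF_rep = (28.2685,5.7685)
p' = p + 1/4·F = (0.0671,-8.5579)

Fx=28.2685 Fy=5.7685 x'=0.0671 y'=-8.5579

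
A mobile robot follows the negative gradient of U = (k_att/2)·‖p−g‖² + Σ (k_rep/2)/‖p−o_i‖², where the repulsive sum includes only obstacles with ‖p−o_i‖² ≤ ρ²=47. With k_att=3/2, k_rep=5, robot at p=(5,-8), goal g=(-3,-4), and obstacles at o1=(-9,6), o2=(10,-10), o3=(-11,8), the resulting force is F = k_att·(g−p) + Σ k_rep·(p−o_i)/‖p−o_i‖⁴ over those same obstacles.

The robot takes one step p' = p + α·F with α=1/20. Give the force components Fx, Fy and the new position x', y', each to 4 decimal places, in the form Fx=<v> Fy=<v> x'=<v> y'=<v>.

Fx=-12.0297 Fy=6.0119 x'=4.3985 y'=-7.6994

F_att = 3/2·(g−p) = 3/2·(-8,4) = (-12.0000,6.0000)
o1: d²=392 > ρ²=47 → inactive
o2: d²=29 ≤ ρ²=47; F_rep = 5·(-5,2)/29² = (-0.0297,0.0119)
o3: d²=512 > ρ²=47 → inactive
F = F_att + ΣF_rep = (-12.0297,6.0119)
p' = p + 1/20·F = (4.3985,-7.6994)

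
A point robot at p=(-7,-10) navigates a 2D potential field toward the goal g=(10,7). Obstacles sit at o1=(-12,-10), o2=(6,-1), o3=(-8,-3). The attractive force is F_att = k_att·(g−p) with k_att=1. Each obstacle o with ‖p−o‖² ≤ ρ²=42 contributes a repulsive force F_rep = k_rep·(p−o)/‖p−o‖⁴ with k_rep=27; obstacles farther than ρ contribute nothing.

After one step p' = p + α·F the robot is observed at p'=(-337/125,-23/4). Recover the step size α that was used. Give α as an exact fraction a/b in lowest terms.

F_att = 1·(g−p) = 1·(17,17) = (17.0000,17.0000)
o1: d²=25 ≤ ρ²=42; F_rep = 27·(5,0)/25² = (0.2160,0.0000)
o2: d²=250 > ρ²=42 → inactive
o3: d²=50 > ρ²=42 → inactive
F = F_att + ΣF_rep = (17.2160,17.0000)
Δp = p'−p = (4.3040,4.2500); α = Δx/Fx = (538/125) / (2152/125) = 1/4
check: Δy/Fy = (17/4) / (17) = 1/4 ✓

α = 1/4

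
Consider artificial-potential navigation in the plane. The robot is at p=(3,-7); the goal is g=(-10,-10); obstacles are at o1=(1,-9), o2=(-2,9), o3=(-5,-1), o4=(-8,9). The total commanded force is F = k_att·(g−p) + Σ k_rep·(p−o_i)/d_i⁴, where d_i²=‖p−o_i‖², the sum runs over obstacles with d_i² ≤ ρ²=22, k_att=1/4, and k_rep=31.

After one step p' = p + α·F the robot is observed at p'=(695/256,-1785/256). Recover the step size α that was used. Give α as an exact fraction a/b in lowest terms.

α = 1/8

F_att = 1/4·(g−p) = 1/4·(-13,-3) = (-3.2500,-0.7500)
o1: d²=8 ≤ ρ²=22; F_rep = 31·(2,2)/8² = (0.9688,0.9688)
o2: d²=281 > ρ²=22 → inactive
o3: d²=100 > ρ²=22 → inactive
o4: d²=377 > ρ²=22 → inactive
F = F_att + ΣF_rep = (-2.2812,0.2188)
Δp = p'−p = (-0.2852,0.0273); α = Δx/Fx = (-73/256) / (-73/32) = 1/8
check: Δy/Fy = (7/256) / (7/32) = 1/8 ✓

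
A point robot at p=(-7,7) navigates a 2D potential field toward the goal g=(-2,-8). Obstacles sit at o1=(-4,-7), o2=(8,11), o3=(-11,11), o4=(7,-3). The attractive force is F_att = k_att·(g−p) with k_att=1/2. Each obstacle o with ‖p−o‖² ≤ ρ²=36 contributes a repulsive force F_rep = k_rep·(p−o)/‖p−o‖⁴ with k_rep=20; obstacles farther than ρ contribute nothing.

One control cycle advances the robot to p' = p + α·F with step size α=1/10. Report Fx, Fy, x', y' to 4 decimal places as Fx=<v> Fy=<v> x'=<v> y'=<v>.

F_att = 1/2·(g−p) = 1/2·(5,-15) = (2.5000,-7.5000)
o1: d²=205 > ρ²=36 → inactive
o2: d²=241 > ρ²=36 → inactive
o3: d²=32 ≤ ρ²=36; F_rep = 20·(4,-4)/32² = (0.0781,-0.0781)
o4: d²=296 > ρ²=36 → inactive
F = F_att + ΣF_rep = (2.5781,-7.5781)
p' = p + 1/10·F = (-6.7422,6.2422)

Fx=2.5781 Fy=-7.5781 x'=-6.7422 y'=6.2422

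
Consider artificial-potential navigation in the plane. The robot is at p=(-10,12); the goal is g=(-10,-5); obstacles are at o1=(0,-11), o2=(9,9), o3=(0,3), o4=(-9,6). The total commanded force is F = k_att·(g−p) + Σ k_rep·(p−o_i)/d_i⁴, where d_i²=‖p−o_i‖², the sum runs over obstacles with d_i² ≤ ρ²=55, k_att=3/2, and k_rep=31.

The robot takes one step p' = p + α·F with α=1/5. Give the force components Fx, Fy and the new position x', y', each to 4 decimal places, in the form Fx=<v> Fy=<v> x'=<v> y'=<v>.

F_att = 3/2·(g−p) = 3/2·(0,-17) = (0.0000,-25.5000)
o1: d²=629 > ρ²=55 → inactive
o2: d²=370 > ρ²=55 → inactive
o3: d²=181 > ρ²=55 → inactive
o4: d²=37 ≤ ρ²=55; F_rep = 31·(-1,6)/37² = (-0.0226,0.1359)
F = F_att + ΣF_rep = (-0.0226,-25.3641)
p' = p + 1/5·F = (-10.0045,6.9272)

Fx=-0.0226 Fy=-25.3641 x'=-10.0045 y'=6.9272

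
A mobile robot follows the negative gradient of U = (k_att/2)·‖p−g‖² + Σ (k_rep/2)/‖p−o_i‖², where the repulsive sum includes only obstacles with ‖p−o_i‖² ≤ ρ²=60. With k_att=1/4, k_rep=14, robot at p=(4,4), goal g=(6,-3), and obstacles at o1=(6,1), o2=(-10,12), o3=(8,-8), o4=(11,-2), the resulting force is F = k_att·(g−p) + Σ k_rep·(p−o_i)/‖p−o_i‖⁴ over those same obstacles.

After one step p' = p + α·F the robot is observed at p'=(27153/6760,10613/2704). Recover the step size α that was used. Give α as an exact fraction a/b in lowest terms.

α = 1/20

F_att = 1/4·(g−p) = 1/4·(2,-7) = (0.5000,-1.7500)
o1: d²=13 ≤ ρ²=60; F_rep = 14·(-2,3)/13² = (-0.1657,0.2485)
o2: d²=260 > ρ²=60 → inactive
o3: d²=160 > ρ²=60 → inactive
o4: d²=85 > ρ²=60 → inactive
F = F_att + ΣF_rep = (0.3343,-1.5015)
Δp = p'−p = (0.0167,-0.0751); α = Δx/Fx = (113/6760) / (113/338) = 1/20
check: Δy/Fy = (-203/2704) / (-1015/676) = 1/20 ✓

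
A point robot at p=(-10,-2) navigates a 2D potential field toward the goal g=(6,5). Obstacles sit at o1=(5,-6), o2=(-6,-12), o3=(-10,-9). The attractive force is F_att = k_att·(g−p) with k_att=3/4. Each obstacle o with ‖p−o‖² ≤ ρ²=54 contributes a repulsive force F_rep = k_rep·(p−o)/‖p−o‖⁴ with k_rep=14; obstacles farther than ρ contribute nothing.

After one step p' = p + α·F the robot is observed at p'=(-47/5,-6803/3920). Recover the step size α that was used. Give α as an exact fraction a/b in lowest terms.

α = 1/20

F_att = 3/4·(g−p) = 3/4·(16,7) = (12.0000,5.2500)
o1: d²=241 > ρ²=54 → inactive
o2: d²=116 > ρ²=54 → inactive
o3: d²=49 ≤ ρ²=54; F_rep = 14·(0,7)/49² = (0.0000,0.0408)
F = F_att + ΣF_rep = (12.0000,5.2908)
Δp = p'−p = (0.6000,0.2645); α = Δx/Fx = (3/5) / (12) = 1/20
check: Δy/Fy = (1037/3920) / (1037/196) = 1/20 ✓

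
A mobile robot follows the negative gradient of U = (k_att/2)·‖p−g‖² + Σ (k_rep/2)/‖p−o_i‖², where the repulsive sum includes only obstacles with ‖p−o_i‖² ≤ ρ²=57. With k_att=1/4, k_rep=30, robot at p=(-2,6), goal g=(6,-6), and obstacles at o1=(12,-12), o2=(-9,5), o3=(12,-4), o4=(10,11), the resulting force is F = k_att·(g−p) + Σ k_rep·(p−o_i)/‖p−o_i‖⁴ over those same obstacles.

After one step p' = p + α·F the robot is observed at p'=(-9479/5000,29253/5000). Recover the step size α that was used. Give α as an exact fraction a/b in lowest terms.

α = 1/20

F_att = 1/4·(g−p) = 1/4·(8,-12) = (2.0000,-3.0000)
o1: d²=520 > ρ²=57 → inactive
o2: d²=50 ≤ ρ²=57; F_rep = 30·(7,1)/50² = (0.0840,0.0120)
o3: d²=296 > ρ²=57 → inactive
o4: d²=169 > ρ²=57 → inactive
F = F_att + ΣF_rep = (2.0840,-2.9880)
Δp = p'−p = (0.1042,-0.1494); α = Δx/Fx = (521/5000) / (521/250) = 1/20
check: Δy/Fy = (-747/5000) / (-747/250) = 1/20 ✓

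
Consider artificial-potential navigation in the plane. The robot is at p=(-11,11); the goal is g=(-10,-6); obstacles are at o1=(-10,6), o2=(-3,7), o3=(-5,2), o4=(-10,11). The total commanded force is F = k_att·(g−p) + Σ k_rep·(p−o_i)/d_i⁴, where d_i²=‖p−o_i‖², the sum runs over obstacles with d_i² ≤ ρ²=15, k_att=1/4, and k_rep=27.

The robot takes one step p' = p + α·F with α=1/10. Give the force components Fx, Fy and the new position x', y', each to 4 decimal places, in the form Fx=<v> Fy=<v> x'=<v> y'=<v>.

Fx=-26.7500 Fy=-4.2500 x'=-13.6750 y'=10.5750

F_att = 1/4·(g−p) = 1/4·(1,-17) = (0.2500,-4.2500)
o1: d²=26 > ρ²=15 → inactive
o2: d²=80 > ρ²=15 → inactive
o3: d²=117 > ρ²=15 → inactive
o4: d²=1 ≤ ρ²=15; F_rep = 27·(-1,0)/1² = (-27.0000,0.0000)
F = F_att + ΣF_rep = (-26.7500,-4.2500)
p' = p + 1/10·F = (-13.6750,10.5750)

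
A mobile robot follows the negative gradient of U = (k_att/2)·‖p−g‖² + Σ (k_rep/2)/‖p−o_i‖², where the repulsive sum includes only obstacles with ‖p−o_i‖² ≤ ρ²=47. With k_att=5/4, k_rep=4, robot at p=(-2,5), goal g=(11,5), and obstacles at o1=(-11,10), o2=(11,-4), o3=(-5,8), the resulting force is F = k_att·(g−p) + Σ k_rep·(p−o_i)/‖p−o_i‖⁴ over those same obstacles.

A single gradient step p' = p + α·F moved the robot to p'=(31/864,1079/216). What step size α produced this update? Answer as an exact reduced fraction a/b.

α = 1/8

F_att = 5/4·(g−p) = 5/4·(13,0) = (16.2500,0.0000)
o1: d²=106 > ρ²=47 → inactive
o2: d²=250 > ρ²=47 → inactive
o3: d²=18 ≤ ρ²=47; F_rep = 4·(3,-3)/18² = (0.0370,-0.0370)
F = F_att + ΣF_rep = (16.2870,-0.0370)
Δp = p'−p = (2.0359,-0.0046); α = Δx/Fx = (1759/864) / (1759/108) = 1/8
check: Δy/Fy = (-1/216) / (-1/27) = 1/8 ✓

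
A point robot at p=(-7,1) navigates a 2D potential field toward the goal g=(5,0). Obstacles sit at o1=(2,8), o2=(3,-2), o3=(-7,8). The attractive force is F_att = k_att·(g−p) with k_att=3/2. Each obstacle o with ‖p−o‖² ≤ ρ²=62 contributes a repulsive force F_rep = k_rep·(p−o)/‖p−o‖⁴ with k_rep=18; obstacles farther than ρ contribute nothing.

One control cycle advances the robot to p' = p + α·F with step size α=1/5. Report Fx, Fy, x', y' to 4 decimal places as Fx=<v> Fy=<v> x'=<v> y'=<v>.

F_att = 3/2·(g−p) = 3/2·(12,-1) = (18.0000,-1.5000)
o1: d²=130 > ρ²=62 → inactive
o2: d²=109 > ρ²=62 → inactive
o3: d²=49 ≤ ρ²=62; F_rep = 18·(0,-7)/49² = (0.0000,-0.0525)
F = F_att + ΣF_rep = (18.0000,-1.5525)
p' = p + 1/5·F = (-3.4000,0.6895)

Fx=18.0000 Fy=-1.5525 x'=-3.4000 y'=0.6895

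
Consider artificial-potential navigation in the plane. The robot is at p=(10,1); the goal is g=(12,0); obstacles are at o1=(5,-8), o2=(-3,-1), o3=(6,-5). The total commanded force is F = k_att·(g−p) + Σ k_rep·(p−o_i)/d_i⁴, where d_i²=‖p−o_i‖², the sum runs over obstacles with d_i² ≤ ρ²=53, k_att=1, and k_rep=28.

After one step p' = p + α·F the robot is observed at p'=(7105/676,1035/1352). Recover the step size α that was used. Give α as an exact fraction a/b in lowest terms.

α = 1/4

F_att = 1·(g−p) = 1·(2,-1) = (2.0000,-1.0000)
o1: d²=106 > ρ²=53 → inactive
o2: d²=173 > ρ²=53 → inactive
o3: d²=52 ≤ ρ²=53; F_rep = 28·(4,6)/52² = (0.0414,0.0621)
F = F_att + ΣF_rep = (2.0414,-0.9379)
Δp = p'−p = (0.5104,-0.2345); α = Δx/Fx = (345/676) / (345/169) = 1/4
check: Δy/Fy = (-317/1352) / (-317/338) = 1/4 ✓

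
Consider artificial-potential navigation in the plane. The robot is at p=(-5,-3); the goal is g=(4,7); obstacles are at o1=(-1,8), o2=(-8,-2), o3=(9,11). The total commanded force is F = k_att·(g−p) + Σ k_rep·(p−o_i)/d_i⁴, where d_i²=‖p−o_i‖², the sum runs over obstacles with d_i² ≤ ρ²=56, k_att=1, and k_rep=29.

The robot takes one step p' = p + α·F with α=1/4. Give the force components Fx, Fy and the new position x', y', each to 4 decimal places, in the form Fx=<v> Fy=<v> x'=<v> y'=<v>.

Fx=9.8700 Fy=9.7100 x'=-2.5325 y'=-0.5725

F_att = 1·(g−p) = 1·(9,10) = (9.0000,10.0000)
o1: d²=137 > ρ²=56 → inactive
o2: d²=10 ≤ ρ²=56; F_rep = 29·(3,-1)/10² = (0.8700,-0.2900)
o3: d²=392 > ρ²=56 → inactive
F = F_att + ΣF_rep = (9.8700,9.7100)
p' = p + 1/4·F = (-2.5325,-0.5725)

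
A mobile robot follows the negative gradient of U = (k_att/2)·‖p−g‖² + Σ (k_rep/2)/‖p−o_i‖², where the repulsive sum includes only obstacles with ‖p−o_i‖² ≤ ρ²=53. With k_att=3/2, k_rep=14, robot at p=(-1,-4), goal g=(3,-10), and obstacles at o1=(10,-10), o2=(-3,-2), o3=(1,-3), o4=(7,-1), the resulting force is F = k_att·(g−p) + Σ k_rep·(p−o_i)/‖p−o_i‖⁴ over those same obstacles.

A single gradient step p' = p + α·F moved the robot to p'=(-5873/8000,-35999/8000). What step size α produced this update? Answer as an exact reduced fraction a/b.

α = 1/20

F_att = 3/2·(g−p) = 3/2·(4,-6) = (6.0000,-9.0000)
o1: d²=157 > ρ²=53 → inactive
o2: d²=8 ≤ ρ²=53; F_rep = 14·(2,-2)/8² = (0.4375,-0.4375)
o3: d²=5 ≤ ρ²=53; F_rep = 14·(-2,-1)/5² = (-1.1200,-0.5600)
o4: d²=73 > ρ²=53 → inactive
F = F_att + ΣF_rep = (5.3175,-9.9975)
Δp = p'−p = (0.2659,-0.4999); α = Δx/Fx = (2127/8000) / (2127/400) = 1/20
check: Δy/Fy = (-3999/8000) / (-3999/400) = 1/20 ✓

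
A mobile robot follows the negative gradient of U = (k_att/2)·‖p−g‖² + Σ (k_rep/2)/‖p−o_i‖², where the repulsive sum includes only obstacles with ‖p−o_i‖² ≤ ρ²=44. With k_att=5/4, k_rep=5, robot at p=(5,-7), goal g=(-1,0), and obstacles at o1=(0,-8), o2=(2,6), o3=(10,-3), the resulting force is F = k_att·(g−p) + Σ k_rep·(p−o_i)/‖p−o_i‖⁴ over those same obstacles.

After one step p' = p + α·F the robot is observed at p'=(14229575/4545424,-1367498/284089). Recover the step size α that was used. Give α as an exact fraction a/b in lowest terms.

F_att = 5/4·(g−p) = 5/4·(-6,7) = (-7.5000,8.7500)
o1: d²=26 ≤ ρ²=44; F_rep = 5·(5,1)/26² = (0.0370,0.0074)
o2: d²=178 > ρ²=44 → inactive
o3: d²=41 ≤ ρ²=44; F_rep = 5·(-5,-4)/41² = (-0.0149,-0.0119)
F = F_att + ΣF_rep = (-7.4779,8.7455)
Δp = p'−p = (-1.8695,2.1864); α = Δx/Fx = (-8497545/4545424) / (-8497545/1136356) = 1/4
check: Δy/Fy = (621125/284089) / (2484500/284089) = 1/4 ✓

α = 1/4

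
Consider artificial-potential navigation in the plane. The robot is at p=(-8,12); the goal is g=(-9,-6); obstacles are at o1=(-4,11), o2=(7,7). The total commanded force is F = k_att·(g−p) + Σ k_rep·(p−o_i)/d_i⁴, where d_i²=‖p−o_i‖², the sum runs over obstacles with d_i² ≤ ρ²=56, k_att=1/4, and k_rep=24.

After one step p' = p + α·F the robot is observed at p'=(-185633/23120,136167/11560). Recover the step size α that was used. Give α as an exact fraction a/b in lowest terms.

α = 1/20

F_att = 1/4·(g−p) = 1/4·(-1,-18) = (-0.2500,-4.5000)
o1: d²=17 ≤ ρ²=56; F_rep = 24·(-4,1)/17² = (-0.3322,0.0830)
o2: d²=250 > ρ²=56 → inactive
F = F_att + ΣF_rep = (-0.5822,-4.4170)
Δp = p'−p = (-0.0291,-0.2208); α = Δx/Fx = (-673/23120) / (-673/1156) = 1/20
check: Δy/Fy = (-2553/11560) / (-2553/578) = 1/20 ✓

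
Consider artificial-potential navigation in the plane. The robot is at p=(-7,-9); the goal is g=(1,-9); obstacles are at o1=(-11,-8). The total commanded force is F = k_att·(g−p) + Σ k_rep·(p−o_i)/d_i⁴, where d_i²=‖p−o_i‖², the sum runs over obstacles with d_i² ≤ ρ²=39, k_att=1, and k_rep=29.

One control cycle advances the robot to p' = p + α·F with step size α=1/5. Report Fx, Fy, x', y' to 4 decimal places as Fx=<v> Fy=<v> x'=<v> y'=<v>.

Fx=8.4014 Fy=-0.1003 x'=-5.3197 y'=-9.0201

F_att = 1·(g−p) = 1·(8,0) = (8.0000,0.0000)
o1: d²=17 ≤ ρ²=39; F_rep = 29·(4,-1)/17² = (0.4014,-0.1003)
F = F_att + ΣF_rep = (8.4014,-0.1003)
p' = p + 1/5·F = (-5.3197,-9.0201)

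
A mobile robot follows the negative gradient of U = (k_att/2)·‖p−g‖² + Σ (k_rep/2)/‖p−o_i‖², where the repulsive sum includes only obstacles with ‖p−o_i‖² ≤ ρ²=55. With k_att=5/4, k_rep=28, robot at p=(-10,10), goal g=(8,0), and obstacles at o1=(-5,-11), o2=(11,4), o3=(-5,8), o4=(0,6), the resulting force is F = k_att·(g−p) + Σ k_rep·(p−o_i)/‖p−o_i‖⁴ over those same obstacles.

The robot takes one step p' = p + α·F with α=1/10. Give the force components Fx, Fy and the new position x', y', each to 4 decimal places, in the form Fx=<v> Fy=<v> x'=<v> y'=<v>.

Fx=22.3335 Fy=-12.4334 x'=-7.7666 y'=8.7567

F_att = 5/4·(g−p) = 5/4·(18,-10) = (22.5000,-12.5000)
o1: d²=466 > ρ²=55 → inactive
o2: d²=477 > ρ²=55 → inactive
o3: d²=29 ≤ ρ²=55; F_rep = 28·(-5,2)/29² = (-0.1665,0.0666)
o4: d²=116 > ρ²=55 → inactive
F = F_att + ΣF_rep = (22.3335,-12.4334)
p' = p + 1/10·F = (-7.7666,8.7567)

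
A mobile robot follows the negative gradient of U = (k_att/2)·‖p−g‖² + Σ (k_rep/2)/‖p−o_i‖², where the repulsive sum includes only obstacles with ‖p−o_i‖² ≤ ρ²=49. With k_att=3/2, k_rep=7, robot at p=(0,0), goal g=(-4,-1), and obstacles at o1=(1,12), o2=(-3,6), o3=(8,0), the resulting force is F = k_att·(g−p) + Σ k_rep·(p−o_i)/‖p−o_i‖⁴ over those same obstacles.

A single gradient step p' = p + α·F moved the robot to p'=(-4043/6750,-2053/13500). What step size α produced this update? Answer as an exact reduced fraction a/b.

F_att = 3/2·(g−p) = 3/2·(-4,-1) = (-6.0000,-1.5000)
o1: d²=145 > ρ²=49 → inactive
o2: d²=45 ≤ ρ²=49; F_rep = 7·(3,-6)/45² = (0.0104,-0.0207)
o3: d²=64 > ρ²=49 → inactive
F = F_att + ΣF_rep = (-5.9896,-1.5207)
Δp = p'−p = (-0.5990,-0.1521); α = Δx/Fx = (-4043/6750) / (-4043/675) = 1/10
check: Δy/Fy = (-2053/13500) / (-2053/1350) = 1/10 ✓

α = 1/10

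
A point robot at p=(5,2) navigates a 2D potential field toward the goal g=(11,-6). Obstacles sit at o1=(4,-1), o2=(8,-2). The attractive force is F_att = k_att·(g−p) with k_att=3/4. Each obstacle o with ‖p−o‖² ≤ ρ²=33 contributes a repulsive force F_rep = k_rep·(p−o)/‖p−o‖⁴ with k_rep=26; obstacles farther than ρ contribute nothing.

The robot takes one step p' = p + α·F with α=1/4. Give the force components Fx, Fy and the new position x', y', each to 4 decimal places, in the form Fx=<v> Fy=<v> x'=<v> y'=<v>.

Fx=4.6352 Fy=-5.0536 x'=6.1588 y'=0.7366

F_att = 3/4·(g−p) = 3/4·(6,-8) = (4.5000,-6.0000)
o1: d²=10 ≤ ρ²=33; F_rep = 26·(1,3)/10² = (0.2600,0.7800)
o2: d²=25 ≤ ρ²=33; F_rep = 26·(-3,4)/25² = (-0.1248,0.1664)
F = F_att + ΣF_rep = (4.6352,-5.0536)
p' = p + 1/4·F = (6.1588,0.7366)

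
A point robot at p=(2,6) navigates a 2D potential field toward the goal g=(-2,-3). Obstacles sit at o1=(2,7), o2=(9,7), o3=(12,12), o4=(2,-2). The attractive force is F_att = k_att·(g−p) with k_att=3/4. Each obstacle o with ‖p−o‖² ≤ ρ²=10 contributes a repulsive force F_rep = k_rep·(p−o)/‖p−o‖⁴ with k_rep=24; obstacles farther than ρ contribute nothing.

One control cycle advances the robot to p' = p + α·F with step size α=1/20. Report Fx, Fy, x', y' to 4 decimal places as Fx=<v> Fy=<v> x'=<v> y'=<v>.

F_att = 3/4·(g−p) = 3/4·(-4,-9) = (-3.0000,-6.7500)
o1: d²=1 ≤ ρ²=10; F_rep = 24·(0,-1)/1² = (0.0000,-24.0000)
o2: d²=50 > ρ²=10 → inactive
o3: d²=136 > ρ²=10 → inactive
o4: d²=64 > ρ²=10 → inactive
F = F_att + ΣF_rep = (-3.0000,-30.7500)
p' = p + 1/20·F = (1.8500,4.4625)

Fx=-3.0000 Fy=-30.7500 x'=1.8500 y'=4.4625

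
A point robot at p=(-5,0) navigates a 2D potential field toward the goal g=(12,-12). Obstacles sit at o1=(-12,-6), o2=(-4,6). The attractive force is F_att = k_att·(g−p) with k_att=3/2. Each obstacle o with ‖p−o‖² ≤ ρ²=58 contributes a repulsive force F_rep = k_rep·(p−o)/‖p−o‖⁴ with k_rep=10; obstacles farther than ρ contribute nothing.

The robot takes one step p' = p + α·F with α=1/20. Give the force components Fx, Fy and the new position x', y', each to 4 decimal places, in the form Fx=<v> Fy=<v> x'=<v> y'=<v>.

F_att = 3/2·(g−p) = 3/2·(17,-12) = (25.5000,-18.0000)
o1: d²=85 > ρ²=58 → inactive
o2: d²=37 ≤ ρ²=58; F_rep = 10·(-1,-6)/37² = (-0.0073,-0.0438)
F = F_att + ΣF_rep = (25.4927,-18.0438)
p' = p + 1/20·F = (-3.7254,-0.9022)

Fx=25.4927 Fy=-18.0438 x'=-3.7254 y'=-0.9022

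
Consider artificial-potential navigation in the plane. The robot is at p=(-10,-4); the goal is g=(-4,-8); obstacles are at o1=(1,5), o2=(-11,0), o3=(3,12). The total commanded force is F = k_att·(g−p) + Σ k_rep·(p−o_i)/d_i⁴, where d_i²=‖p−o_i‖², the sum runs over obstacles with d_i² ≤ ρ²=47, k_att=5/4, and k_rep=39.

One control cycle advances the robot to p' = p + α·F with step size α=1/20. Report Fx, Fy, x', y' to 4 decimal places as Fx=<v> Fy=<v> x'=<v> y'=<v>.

Fx=7.6349 Fy=-5.5398 x'=-9.6183 y'=-4.2770

F_att = 5/4·(g−p) = 5/4·(6,-4) = (7.5000,-5.0000)
o1: d²=202 > ρ²=47 → inactive
o2: d²=17 ≤ ρ²=47; F_rep = 39·(1,-4)/17² = (0.1349,-0.5398)
o3: d²=425 > ρ²=47 → inactive
F = F_att + ΣF_rep = (7.6349,-5.5398)
p' = p + 1/20·F = (-9.6183,-4.2770)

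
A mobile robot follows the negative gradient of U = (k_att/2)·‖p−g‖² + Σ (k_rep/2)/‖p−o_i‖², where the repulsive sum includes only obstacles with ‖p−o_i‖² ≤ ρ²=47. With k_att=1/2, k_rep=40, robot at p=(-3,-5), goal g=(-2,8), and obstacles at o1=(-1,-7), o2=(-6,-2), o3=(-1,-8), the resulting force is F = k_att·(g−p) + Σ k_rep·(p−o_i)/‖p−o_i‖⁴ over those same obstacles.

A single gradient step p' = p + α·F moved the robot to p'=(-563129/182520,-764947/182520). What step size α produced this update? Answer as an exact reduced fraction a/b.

α = 1/10

F_att = 1/2·(g−p) = 1/2·(1,13) = (0.5000,6.5000)
o1: d²=8 ≤ ρ²=47; F_rep = 40·(-2,2)/8² = (-1.2500,1.2500)
o2: d²=18 ≤ ρ²=47; F_rep = 40·(3,-3)/18² = (0.3704,-0.3704)
o3: d²=13 ≤ ρ²=47; F_rep = 40·(-2,3)/13² = (-0.4734,0.7101)
F = F_att + ΣF_rep = (-0.8530,8.0897)
Δp = p'−p = (-0.0853,0.8090); α = Δx/Fx = (-15569/182520) / (-15569/18252) = 1/10
check: Δy/Fy = (147653/182520) / (147653/18252) = 1/10 ✓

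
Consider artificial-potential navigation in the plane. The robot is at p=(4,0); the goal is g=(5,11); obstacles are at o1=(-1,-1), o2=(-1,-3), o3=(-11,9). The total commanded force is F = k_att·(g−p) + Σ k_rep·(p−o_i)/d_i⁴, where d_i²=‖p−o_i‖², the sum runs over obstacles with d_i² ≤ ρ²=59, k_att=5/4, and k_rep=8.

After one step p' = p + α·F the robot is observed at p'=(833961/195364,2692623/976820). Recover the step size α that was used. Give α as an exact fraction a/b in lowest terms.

α = 1/5

F_att = 5/4·(g−p) = 5/4·(1,11) = (1.2500,13.7500)
o1: d²=26 ≤ ρ²=59; F_rep = 8·(5,1)/26² = (0.0592,0.0118)
o2: d²=34 ≤ ρ²=59; F_rep = 8·(5,3)/34² = (0.0346,0.0208)
o3: d²=306 > ρ²=59 → inactive
F = F_att + ΣF_rep = (1.3438,13.7826)
Δp = p'−p = (0.2688,2.7565); α = Δx/Fx = (52505/195364) / (262525/195364) = 1/5
check: Δy/Fy = (2692623/976820) / (2692623/195364) = 1/5 ✓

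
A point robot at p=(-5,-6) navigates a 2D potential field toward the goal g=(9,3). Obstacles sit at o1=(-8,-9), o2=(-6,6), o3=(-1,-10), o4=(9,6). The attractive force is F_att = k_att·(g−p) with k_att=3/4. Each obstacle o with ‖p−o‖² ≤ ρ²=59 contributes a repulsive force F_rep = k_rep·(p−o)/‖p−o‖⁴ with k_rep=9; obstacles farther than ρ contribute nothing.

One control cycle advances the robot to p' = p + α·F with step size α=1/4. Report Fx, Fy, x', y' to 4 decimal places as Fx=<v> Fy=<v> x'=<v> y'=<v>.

Fx=10.5482 Fy=6.8685 x'=-2.3630 y'=-4.2829

F_att = 3/4·(g−p) = 3/4·(14,9) = (10.5000,6.7500)
o1: d²=18 ≤ ρ²=59; F_rep = 9·(3,3)/18² = (0.0833,0.0833)
o2: d²=145 > ρ²=59 → inactive
o3: d²=32 ≤ ρ²=59; F_rep = 9·(-4,4)/32² = (-0.0352,0.0352)
o4: d²=340 > ρ²=59 → inactive
F = F_att + ΣF_rep = (10.5482,6.8685)
p' = p + 1/4·F = (-2.3630,-4.2829)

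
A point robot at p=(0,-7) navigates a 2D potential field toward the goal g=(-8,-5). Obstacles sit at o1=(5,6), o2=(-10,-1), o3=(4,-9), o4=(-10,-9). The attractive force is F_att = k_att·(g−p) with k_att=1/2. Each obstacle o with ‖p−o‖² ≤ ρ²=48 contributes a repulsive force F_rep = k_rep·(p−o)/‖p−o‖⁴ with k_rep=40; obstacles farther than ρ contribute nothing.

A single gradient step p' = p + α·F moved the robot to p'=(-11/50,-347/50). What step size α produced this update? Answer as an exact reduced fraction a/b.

F_att = 1/2·(g−p) = 1/2·(-8,2) = (-4.0000,1.0000)
o1: d²=194 > ρ²=48 → inactive
o2: d²=136 > ρ²=48 → inactive
o3: d²=20 ≤ ρ²=48; F_rep = 40·(-4,2)/20² = (-0.4000,0.2000)
o4: d²=104 > ρ²=48 → inactive
F = F_att + ΣF_rep = (-4.4000,1.2000)
Δp = p'−p = (-0.2200,0.0600); α = Δx/Fx = (-11/50) / (-22/5) = 1/20
check: Δy/Fy = (3/50) / (6/5) = 1/20 ✓

α = 1/20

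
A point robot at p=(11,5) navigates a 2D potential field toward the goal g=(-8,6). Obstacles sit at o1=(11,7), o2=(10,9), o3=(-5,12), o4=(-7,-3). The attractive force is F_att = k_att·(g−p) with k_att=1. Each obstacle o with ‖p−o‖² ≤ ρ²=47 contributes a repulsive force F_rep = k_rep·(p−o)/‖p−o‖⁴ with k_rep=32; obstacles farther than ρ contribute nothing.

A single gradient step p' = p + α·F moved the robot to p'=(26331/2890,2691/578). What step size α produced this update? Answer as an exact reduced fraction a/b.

F_att = 1·(g−p) = 1·(-19,1) = (-19.0000,1.0000)
o1: d²=4 ≤ ρ²=47; F_rep = 32·(0,-2)/4² = (0.0000,-4.0000)
o2: d²=17 ≤ ρ²=47; F_rep = 32·(1,-4)/17² = (0.1107,-0.4429)
o3: d²=305 > ρ²=47 → inactive
o4: d²=388 > ρ²=47 → inactive
F = F_att + ΣF_rep = (-18.8893,-3.4429)
Δp = p'−p = (-1.8889,-0.3443); α = Δx/Fx = (-5459/2890) / (-5459/289) = 1/10
check: Δy/Fy = (-199/578) / (-995/289) = 1/10 ✓

α = 1/10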